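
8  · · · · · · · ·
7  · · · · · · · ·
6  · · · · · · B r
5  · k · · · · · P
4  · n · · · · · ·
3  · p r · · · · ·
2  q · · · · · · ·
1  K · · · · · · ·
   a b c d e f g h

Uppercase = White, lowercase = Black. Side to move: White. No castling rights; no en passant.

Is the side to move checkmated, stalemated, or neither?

checkmate

White to move; white king on a1.
In check: yes, from the black queen on a2.
King squares — b1: attacked by Qa2; a2: attacked by Pb3; b2: attacked by Qa2.
Legal moves for White: none.
In check with no legal moves → checkmate.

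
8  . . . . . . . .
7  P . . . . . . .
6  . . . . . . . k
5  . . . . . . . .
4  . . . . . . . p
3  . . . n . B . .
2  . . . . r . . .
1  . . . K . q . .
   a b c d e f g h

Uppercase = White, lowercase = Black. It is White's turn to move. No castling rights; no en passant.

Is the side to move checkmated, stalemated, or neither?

checkmate

White to move; white king on d1.
In check: yes, from the black queen on f1.
King squares — c1: attacked by Qf1; e1: attacked by Qf1; c2: attacked by Re2; d2: attacked by Re2; e2: attacked by Qf1.
Legal moves for White: none.
In check with no legal moves → checkmate.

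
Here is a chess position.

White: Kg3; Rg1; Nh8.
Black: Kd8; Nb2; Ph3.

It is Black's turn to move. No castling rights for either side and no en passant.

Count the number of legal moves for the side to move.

10

Black to move; king on d8.
In check: no.
Legal moves: Ke8, Kc8, Ke7, Kd7, Kc7, Nc4, Na4, Nd3, Nd1, h2.
Count: 10.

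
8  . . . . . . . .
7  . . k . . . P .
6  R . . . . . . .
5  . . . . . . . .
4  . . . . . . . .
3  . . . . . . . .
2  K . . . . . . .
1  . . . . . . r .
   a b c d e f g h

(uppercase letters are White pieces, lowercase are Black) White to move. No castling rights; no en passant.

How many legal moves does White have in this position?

19

White to move; king on a2.
In check: no.
Legal moves: Ra8, Ra7+, Rh6, Rg6, Rf6, Re6, Rd6, Rc6+, Rb6, Ra5, Ra4, Ra3, Kb3, Ka3, Kb2, g8=Q, g8=R, g8=B, g8=N.
Count: 19.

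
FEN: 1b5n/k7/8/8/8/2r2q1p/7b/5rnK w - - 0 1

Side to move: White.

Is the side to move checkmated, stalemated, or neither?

White to move; white king on h1.
In check: yes, from the black queen on f3.
King squares — g1: attacked by Rf1; g2: attacked by Qf3; h2: attacked by Bb8.
Legal moves for White: none.
In check with no legal moves → checkmate.

checkmate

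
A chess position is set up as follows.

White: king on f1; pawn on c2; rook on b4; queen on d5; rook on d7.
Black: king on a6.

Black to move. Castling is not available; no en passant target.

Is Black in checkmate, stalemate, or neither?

Black to move; black king on a6.
In check: no.
King squares — a5: attacked by Qd5; b5: attacked by Rb4; b6: attacked by Rb4; a7: attacked by Rd7; b7: attacked by Rb4.
Legal moves for Black: none.
Not in check and no legal moves → stalemate.

stalemate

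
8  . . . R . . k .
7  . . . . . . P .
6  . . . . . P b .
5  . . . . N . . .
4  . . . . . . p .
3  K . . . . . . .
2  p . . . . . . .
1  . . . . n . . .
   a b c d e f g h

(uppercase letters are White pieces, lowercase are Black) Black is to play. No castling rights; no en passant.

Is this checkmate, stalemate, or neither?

Black to move; black king on g8.
In check: yes, from the white rook on d8.
King squares — f7: attacked by Ne5; g7: attacked by Pf6; h7: available; f8: attacked by Pg7; h8: attacked by Pg7.
Legal moves for Black: Kh7, Be8.
Black is in check but has 2 legal moves → neither.

neither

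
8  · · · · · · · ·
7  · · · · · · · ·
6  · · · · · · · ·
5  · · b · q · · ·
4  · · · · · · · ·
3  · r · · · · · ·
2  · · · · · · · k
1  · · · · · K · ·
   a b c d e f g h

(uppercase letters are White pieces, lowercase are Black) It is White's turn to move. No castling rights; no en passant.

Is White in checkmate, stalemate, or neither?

stalemate

White to move; white king on f1.
In check: no.
King squares — e1: attacked by Qe5; g1: attacked by Kh2; e2: attacked by Qe5; f2: attacked by Bc5; g2: attacked by Kh2.
Legal moves for White: none.
Not in check and no legal moves → stalemate.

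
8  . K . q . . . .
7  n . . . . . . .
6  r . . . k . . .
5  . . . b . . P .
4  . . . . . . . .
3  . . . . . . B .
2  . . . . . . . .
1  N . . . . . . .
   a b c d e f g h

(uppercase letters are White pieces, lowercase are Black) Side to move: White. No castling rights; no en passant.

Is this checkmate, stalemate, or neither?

checkmate

White to move; white king on b8.
In check: yes, from the black queen on d8.
King squares — a7: attacked by Ra6; b7: attacked by Bd5; c7: attacked by Qd8; a8: attacked by Bd5; c8: attacked by Na7.
Legal moves for White: none.
In check with no legal moves → checkmate.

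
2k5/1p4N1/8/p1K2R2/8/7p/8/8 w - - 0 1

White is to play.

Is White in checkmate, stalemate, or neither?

neither

White to move; white king on c5.
In check: no.
Legal moves for White include: Ne8, Ne6, Nh5, Rf8+, Rf7, Rf6, Rh5, Rg5, Re5, Rd5, Rf4, Rf3, Rf2, Rf1, Kd6, Kb6, Kd5, Kb5, ... (list truncated; more exist).
White has legal moves and is not in check → neither.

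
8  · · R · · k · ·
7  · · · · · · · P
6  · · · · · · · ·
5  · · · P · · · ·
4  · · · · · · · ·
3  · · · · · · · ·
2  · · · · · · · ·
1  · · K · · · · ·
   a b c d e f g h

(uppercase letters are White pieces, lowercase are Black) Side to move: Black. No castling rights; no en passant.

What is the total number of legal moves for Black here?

Black to move; king on f8.
In check: yes, from the white rook on c8.
Legal moves: Kg7, Kf7, Ke7.
Count: 3.

3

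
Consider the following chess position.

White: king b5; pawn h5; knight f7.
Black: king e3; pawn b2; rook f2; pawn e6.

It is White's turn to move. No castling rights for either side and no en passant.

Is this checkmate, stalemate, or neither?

White to move; white king on b5.
In check: no.
Legal moves for White: Nh8, Nd8, Nh6, Nd6, Ng5, Ne5, Kc6, Kb6, Ka6, Kc5, Ka5, Kc4, Kb4, Ka4, h6.
White has 15 legal moves and is not in check → neither.

neither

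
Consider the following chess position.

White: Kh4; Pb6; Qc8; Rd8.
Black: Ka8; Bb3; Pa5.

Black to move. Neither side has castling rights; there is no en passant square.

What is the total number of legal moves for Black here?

0

Black to move; king on a8.
In check: yes, from the white queen on c8.
Legal moves: none.
Count: 0.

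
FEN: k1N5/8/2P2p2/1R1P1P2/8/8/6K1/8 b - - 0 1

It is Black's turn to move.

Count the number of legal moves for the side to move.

0

Black to move; king on a8.
In check: no.
Legal moves: none.
Count: 0.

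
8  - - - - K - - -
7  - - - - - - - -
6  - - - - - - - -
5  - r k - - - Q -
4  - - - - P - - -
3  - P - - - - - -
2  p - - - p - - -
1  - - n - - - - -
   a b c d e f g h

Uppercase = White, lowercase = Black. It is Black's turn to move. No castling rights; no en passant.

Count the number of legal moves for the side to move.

5

Black to move; king on c5.
In check: yes, from the white queen on g5.
Legal moves: Kd6, Kc6, Kb6, Kd4, Kb4.
Count: 5.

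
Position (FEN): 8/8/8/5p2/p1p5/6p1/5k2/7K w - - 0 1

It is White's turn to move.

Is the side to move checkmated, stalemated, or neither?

White to move; white king on h1.
In check: no.
King squares — g1: attacked by Kf2; g2: attacked by Kf2; h2: attacked by Pg3.
Legal moves for White: none.
Not in check and no legal moves → stalemate.

stalemate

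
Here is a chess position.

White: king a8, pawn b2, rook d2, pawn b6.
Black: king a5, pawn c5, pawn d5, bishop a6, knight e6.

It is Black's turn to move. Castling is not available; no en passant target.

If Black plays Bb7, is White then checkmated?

no

After Bb7: white king on a8; in check: yes, from the black bishop on b7.
White has 3 legal replies: Kb8, Kxb7, Ka7.
In check but a legal move exists → not checkmate.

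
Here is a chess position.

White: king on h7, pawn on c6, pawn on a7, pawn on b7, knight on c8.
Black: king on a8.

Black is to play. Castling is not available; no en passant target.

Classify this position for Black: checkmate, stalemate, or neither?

checkmate

Black to move; black king on a8.
In check: yes, from the white pawn on b7.
King squares — a7: attacked by Nc8; b7: attacked by Pc6; b8: attacked by Pa7.
Legal moves for Black: none.
In check with no legal moves → checkmate.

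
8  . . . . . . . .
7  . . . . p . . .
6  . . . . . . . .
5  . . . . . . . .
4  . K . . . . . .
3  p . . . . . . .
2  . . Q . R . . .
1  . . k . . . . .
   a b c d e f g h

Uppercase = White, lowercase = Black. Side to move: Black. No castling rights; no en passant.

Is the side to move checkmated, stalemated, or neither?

checkmate

Black to move; black king on c1.
In check: yes, from the white queen on c2.
King squares — b1: attacked by Qc2; d1: attacked by Qc2; b2: attacked by Qc2; c2: attacked by Re2; d2: attacked by Qc2.
Legal moves for Black: none.
In check with no legal moves → checkmate.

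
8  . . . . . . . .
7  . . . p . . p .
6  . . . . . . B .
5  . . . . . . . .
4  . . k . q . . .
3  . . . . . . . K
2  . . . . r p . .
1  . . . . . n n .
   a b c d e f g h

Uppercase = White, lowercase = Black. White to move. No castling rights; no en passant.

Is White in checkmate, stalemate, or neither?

checkmate

White to move; white king on h3.
In check: yes, from the black knight on g1.
King squares — g2: attacked by Qe4; h2: attacked by Nf1; g3: attacked by Nf1; g4: attacked by Qe4; h4: attacked by Qe4.
Legal moves for White: none.
In check with no legal moves → checkmate.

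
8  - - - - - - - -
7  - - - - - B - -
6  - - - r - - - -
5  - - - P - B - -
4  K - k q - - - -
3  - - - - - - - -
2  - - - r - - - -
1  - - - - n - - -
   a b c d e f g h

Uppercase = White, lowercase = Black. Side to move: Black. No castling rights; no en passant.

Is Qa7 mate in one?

After Qa7: white king on a4; in check: yes, from the black queen on a7.
King squares — a3: attacked by Qa7; b3: attacked by Kc4; b4: attacked by Kc4; a5: attacked by Qa7; b5: attacked by Kc4.
White has no legal moves → checkmate.

yes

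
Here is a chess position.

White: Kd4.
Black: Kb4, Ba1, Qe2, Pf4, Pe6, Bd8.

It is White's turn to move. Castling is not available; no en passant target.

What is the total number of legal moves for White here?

White to move; king on d4.
In check: yes, from the black bishop on a1.
Legal moves: none.
Count: 0.

0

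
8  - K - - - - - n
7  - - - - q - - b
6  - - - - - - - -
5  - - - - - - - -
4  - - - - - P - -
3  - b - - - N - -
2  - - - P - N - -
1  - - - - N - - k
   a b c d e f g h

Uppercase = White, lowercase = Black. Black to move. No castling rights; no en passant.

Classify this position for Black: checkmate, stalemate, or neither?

Black to move; black king on h1.
In check: yes, from the white knight on f2.
King squares — g1: attacked by Nf3; g2: attacked by Ne1; h2: attacked by Nf3.
Legal moves for Black: none.
In check with no legal moves → checkmate.

checkmate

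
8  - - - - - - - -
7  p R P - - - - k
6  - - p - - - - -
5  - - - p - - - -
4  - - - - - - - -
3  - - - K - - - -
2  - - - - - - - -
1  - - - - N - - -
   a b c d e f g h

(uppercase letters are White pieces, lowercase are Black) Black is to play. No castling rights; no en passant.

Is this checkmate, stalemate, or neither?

neither

Black to move; black king on h7.
In check: no.
Legal moves for Black: Kh8, Kg8, Kg7, Kh6, Kg6, a6, c5, d4, a5.
Black has 9 legal moves and is not in check → neither.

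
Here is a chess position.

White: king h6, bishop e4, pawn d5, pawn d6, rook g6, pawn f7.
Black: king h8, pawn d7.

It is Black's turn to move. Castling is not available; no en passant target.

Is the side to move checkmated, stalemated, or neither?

stalemate

Black to move; black king on h8.
In check: no.
King squares — g7: attacked by Rg6; h7: attacked by Kh6; g8: attacked by Rg6.
Legal moves for Black: none.
Not in check and no legal moves → stalemate.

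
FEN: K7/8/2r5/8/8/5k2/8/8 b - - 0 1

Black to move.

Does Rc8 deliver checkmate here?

After Rc8: white king on a8; in check: yes, from the black rook on c8.
White has 2 legal replies: Kb7, Ka7.
In check but a legal move exists → not checkmate.

no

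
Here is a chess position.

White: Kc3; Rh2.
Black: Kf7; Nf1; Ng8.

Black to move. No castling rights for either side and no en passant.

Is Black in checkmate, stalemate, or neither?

Black to move; black king on f7.
In check: no.
Legal moves for Black: Ne7, Nh6, Nf6, Kf8, Ke8, Kg7, Ke7, Kg6, Kf6, Ke6, Ng3, Ne3, Nxh2, Nd2.
Black has 14 legal moves and is not in check → neither.

neither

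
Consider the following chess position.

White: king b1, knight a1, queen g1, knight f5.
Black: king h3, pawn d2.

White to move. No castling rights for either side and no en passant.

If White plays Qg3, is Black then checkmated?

After Qg3: black king on h3; in check: yes, from the white queen on g3.
King squares — g2: attacked by Qg3; h2: attacked by Qg3; g3: attacked by Nf5; g4: attacked by Qg3; h4: attacked by Qg3.
Black has no legal moves → checkmate.

yes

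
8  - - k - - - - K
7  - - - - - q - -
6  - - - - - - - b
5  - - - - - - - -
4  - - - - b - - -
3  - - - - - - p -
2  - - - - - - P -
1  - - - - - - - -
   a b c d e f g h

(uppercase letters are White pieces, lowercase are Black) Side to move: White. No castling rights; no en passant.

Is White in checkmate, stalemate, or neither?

White to move; white king on h8.
In check: no.
King squares — g7: attacked by Bh6; h7: attacked by Be4; g8: attacked by Qf7.
Legal moves for White: none.
Not in check and no legal moves → stalemate.

stalemate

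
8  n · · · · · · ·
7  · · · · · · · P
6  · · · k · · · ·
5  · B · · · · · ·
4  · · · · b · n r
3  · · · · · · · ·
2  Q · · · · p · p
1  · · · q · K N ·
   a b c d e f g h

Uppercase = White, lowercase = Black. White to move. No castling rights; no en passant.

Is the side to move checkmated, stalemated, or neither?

White to move; white king on f1.
In check: yes, from the black queen on d1.
King squares — e1: attacked by Qd1; g1: own knight; e2: attacked by Qd1; f2: attacked by Ng4; g2: attacked by Be4.
Legal moves for White: none.
In check with no legal moves → checkmate.

checkmate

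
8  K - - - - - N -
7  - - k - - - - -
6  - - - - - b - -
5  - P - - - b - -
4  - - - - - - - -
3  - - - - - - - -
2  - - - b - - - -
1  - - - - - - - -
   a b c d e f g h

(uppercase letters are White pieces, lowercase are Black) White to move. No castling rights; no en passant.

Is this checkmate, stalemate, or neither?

White to move; white king on a8.
In check: no.
Legal moves for White: Ne7, Nh6, Nxf6, Ka7, b6+.
White has 5 legal moves and is not in check → neither.

neither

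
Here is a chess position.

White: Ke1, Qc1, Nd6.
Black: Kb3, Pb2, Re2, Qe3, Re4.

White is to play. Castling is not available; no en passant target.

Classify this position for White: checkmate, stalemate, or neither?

neither

White to move; white king on e1.
In check: yes, from the black rook on e2.
King squares — d1: available; f1: available; d2: attacked by Re2; e2: attacked by Qe3; f2: attacked by Re2.
Legal moves for White: Kf1, Kd1.
White is in check but has 2 legal moves → neither.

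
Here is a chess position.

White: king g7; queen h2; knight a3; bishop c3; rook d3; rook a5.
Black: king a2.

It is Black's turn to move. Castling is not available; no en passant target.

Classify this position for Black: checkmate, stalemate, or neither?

neither

Black to move; black king on a2.
In check: yes, from the white queen on h2.
King squares — a1: attacked by Bc3; b1: attacked by Na3; b2: attacked by Qh2; a3: attacked by Ra5; b3: available.
Legal moves for Black: Kb3.
Black is in check but has 1 legal move → neither.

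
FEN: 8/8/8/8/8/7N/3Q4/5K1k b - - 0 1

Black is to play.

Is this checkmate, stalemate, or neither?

Black to move; black king on h1.
In check: no.
King squares — g1: attacked by Kf1; g2: attacked by Kf1; h2: attacked by Qd2.
Legal moves for Black: none.
Not in check and no legal moves → stalemate.

stalemate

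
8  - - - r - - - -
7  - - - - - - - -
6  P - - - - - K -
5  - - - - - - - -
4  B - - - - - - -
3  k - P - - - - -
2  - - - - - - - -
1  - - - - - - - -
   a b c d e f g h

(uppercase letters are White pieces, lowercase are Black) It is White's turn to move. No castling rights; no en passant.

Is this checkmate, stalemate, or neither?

neither

White to move; white king on g6.
In check: no.
Legal moves for White: Kh7, Kg7, Kf7, Kh6, Kf6, Kh5, Kg5, Kf5, Be8, Bd7, Bc6, Bb5, Bb3, Bc2, Bd1, a7, c4.
White has 17 legal moves and is not in check → neither.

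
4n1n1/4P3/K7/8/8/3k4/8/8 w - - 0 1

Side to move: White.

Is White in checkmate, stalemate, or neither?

White to move; white king on a6.
In check: no.
Legal moves for White: Kb7, Ka7, Kb6, Kb5, Ka5.
White has 5 legal moves and is not in check → neither.

neither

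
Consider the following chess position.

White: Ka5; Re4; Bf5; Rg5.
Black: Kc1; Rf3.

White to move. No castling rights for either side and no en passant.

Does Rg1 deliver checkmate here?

no

After Rg1: black king on c1; in check: yes, from the white rook on g1.
Black has 4 legal replies: Kd2, Kc2, Kb2, Rf1.
In check but a legal move exists → not checkmate.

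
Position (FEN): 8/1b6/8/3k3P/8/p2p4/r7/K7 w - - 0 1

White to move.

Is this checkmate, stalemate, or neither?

White to move; white king on a1.
In check: yes, from the black rook on a2.
Legal moves for White: Kxa2, Kb1.
White is in check but has 2 legal moves → neither.

neither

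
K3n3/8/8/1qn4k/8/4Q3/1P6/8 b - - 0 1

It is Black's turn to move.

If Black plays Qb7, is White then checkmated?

After Qb7: white king on a8; in check: yes, from the black queen on b7.
King squares — a7: attacked by Qb7; b7: attacked by Nc5; b8: attacked by Qb7.
White has no legal moves → checkmate.

yes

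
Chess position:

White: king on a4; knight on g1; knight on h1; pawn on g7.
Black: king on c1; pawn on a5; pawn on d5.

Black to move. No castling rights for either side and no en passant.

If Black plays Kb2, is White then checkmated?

no

After Kb2: white king on a4; in check: no.
White is not in check, so this cannot be checkmate.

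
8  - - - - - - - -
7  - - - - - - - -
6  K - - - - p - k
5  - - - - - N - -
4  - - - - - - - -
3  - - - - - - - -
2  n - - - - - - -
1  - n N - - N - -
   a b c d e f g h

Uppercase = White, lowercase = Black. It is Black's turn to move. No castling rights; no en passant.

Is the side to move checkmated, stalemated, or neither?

Black to move; black king on h6.
In check: yes, from the white knight on f5.
Legal moves for Black: Kh7, Kg6, Kh5, Kg5.
Black is in check but has 4 legal moves → neither.

neither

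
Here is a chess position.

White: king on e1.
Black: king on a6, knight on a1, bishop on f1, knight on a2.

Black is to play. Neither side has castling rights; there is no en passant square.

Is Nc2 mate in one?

no

After Nc2: white king on e1; in check: yes, from the black knight on c2.
White has 4 legal replies: Kf2, Kd2, Kxf1, Kd1.
In check but a legal move exists → not checkmate.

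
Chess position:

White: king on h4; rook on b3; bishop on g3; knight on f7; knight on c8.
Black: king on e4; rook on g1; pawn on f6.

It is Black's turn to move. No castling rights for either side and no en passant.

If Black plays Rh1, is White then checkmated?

no

After Rh1: white king on h4; in check: yes, from the black rook on h1.
White has 2 legal replies: Kg4, Bh2.
In check but a legal move exists → not checkmate.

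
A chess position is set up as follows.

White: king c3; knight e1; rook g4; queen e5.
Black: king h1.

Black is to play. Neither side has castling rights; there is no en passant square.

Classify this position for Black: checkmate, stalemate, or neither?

stalemate

Black to move; black king on h1.
In check: no.
King squares — g1: attacked by Rg4; g2: attacked by Ne1; h2: attacked by Qe5.
Legal moves for Black: none.
Not in check and no legal moves → stalemate.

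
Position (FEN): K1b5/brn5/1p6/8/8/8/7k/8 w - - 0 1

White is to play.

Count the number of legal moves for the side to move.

0

White to move; king on a8.
In check: yes, from the black knight on c7.
Legal moves: none.
Count: 0.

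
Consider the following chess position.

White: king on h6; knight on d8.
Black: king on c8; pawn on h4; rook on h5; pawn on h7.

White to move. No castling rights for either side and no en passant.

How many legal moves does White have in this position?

White to move; king on h6.
In check: yes, from the black rook on h5.
Legal moves: Kg7, Kxh5.
Count: 2.

2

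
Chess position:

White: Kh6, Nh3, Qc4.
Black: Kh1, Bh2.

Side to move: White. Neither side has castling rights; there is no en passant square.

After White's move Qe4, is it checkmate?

yes

After Qe4: black king on h1; in check: yes, from the white queen on e4.
King squares — g1: attacked by Nh3; g2: attacked by Qe4; h2: own bishop.
Black has no legal moves → checkmate.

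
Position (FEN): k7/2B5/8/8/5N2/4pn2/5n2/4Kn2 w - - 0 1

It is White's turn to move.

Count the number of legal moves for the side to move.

2

White to move; king on e1.
In check: yes, from the black knight on f3.
Legal moves: Ke2, Kxf1.
Count: 2.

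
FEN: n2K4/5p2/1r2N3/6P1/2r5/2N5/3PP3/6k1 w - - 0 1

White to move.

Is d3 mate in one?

no

After d3: black king on g1; in check: no.
Black is not in check, so this cannot be checkmate.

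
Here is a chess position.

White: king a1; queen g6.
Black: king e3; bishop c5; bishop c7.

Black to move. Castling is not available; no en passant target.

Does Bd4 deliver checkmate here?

no

After Bd4: white king on a1; in check: yes, from the black bishop on d4.
White has 2 legal replies: Ka2, Kb1.
In check but a legal move exists → not checkmate.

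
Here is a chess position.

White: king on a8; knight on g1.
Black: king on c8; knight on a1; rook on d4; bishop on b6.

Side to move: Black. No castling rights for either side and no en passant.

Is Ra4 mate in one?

yes

After Ra4: white king on a8; in check: yes, from the black rook on a4.
King squares — a7: attacked by Ra4; b7: attacked by Kc8; b8: attacked by Kc8.
White has no legal moves → checkmate.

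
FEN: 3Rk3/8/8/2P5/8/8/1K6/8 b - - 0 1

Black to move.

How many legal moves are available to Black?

3

Black to move; king on e8.
In check: yes, from the white rook on d8.
Legal moves: Kxd8, Kf7, Ke7.
Count: 3.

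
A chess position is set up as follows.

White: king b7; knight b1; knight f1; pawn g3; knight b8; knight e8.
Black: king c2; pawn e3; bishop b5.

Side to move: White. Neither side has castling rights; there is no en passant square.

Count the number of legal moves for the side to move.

White to move; king on b7.
In check: no.
Legal moves: Ng7, Nc7, Nf6, Nd6, Nd7, Nc6, Na6, Kc8, Ka8, Kc7, Ka7, Kb6, Nxe3+, Nh2, Nfd2, Nc3, Na3+, Nbd2, g4.
Count: 19.

19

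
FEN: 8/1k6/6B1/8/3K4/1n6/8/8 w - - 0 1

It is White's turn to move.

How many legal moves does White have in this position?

7

White to move; king on d4.
In check: yes, from the black knight on b3.
Legal moves: Ke5, Kd5, Ke4, Kc4, Ke3, Kd3, Kc3.
Count: 7.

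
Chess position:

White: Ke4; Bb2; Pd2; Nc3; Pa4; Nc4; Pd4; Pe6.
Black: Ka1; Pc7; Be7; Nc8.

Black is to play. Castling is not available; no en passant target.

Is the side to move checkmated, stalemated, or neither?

Black to move; black king on a1.
In check: yes, from the white bishop on b2.
King squares — b1: attacked by Nc3; a2: attacked by Nc3; b2: attacked by Nc4.
Legal moves for Black: none.
In check with no legal moves → checkmate.

checkmate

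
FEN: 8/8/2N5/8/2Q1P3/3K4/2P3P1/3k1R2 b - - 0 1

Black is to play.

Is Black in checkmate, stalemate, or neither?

checkmate

Black to move; black king on d1.
In check: yes, from the white rook on f1.
King squares — c1: attacked by Rf1; e1: attacked by Rf1; c2: attacked by Kd3; d2: attacked by Kd3; e2: attacked by Kd3.
Legal moves for Black: none.
In check with no legal moves → checkmate.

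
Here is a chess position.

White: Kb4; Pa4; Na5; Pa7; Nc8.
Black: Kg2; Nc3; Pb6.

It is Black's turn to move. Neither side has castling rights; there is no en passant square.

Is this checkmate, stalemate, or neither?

Black to move; black king on g2.
In check: no.
Legal moves for Black: Nd5+, Nb5, Ne4, Nxa4, Ne2, Na2+, Nd1, Nb1, Kh3, Kg3, Kf3, Kh2, Kf2, Kh1, Kg1, Kf1, bxa5+, b5.
Black has 18 legal moves and is not in check → neither.

neither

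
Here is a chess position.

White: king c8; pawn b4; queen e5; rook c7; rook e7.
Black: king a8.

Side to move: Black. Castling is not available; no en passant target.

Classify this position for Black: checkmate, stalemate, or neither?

stalemate

Black to move; black king on a8.
In check: no.
King squares — a7: attacked by Rc7; b7: attacked by Rc7; b8: attacked by Kc8.
Legal moves for Black: none.
Not in check and no legal moves → stalemate.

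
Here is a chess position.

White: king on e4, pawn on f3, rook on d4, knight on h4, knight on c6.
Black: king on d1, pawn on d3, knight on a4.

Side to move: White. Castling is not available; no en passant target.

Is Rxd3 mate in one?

no

After Rxd3: black king on d1; in check: yes, from the white rook on d3.
Black has 4 legal replies: Ke2, Kc2, Ke1, Kc1.
In check but a legal move exists → not checkmate.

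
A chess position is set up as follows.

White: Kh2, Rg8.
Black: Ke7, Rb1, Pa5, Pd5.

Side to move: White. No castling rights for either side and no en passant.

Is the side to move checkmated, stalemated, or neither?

neither

White to move; white king on h2.
In check: no.
Legal moves for White: Rh8, Rf8, Re8+, Rd8, Rc8, Rb8, Ra8, Rg7+, Rg6, Rg5, Rg4, Rg3, Rg2, Rg1, Kh3, Kg3, Kg2.
White has 17 legal moves and is not in check → neither.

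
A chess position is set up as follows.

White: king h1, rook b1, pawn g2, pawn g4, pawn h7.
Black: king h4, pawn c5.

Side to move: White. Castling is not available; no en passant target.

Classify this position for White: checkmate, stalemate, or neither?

neither

White to move; white king on h1.
In check: no.
Legal moves for White include: Kh2, Kg1, Rb8, Rb7, Rb6, Rb5, Rb4, Rb3, Rb2, Rg1, Rf1, Re1, Rd1, Rc1, Ra1, h8=Q+, h8=R+, h8=B, ... (list truncated; more exist).
White has legal moves and is not in check → neither.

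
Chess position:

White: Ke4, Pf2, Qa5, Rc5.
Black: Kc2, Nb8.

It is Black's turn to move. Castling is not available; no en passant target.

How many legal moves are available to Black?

Black to move; king on c2.
In check: yes, from the white rook on c5.
Legal moves: Kb3, Kb2, Kd1, Kb1.
Count: 4.

4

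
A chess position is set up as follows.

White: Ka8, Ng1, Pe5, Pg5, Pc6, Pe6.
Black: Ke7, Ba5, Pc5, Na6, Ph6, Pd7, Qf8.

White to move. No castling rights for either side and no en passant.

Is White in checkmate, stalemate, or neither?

neither

White to move; white king on a8.
In check: yes, from the black queen on f8.
Legal moves for White: Kb7, Ka7.
White is in check but has 2 legal moves → neither.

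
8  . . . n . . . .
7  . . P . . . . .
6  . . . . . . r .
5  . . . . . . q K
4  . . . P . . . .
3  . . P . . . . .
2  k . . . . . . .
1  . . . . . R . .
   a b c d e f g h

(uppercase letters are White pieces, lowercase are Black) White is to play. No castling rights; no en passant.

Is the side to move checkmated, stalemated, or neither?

checkmate

White to move; white king on h5.
In check: yes, from the black queen on g5.
King squares — g4: attacked by Qg5; h4: attacked by Qg5; g5: attacked by Rg6; g6: attacked by Qg5; h6: attacked by Qg5.
Legal moves for White: none.
In check with no legal moves → checkmate.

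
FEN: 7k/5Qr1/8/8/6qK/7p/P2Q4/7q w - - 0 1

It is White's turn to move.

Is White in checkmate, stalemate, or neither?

White to move; white king on h4.
In check: yes, from the black queen on g4.
King squares — g3: attacked by Qg4; h3: attacked by Qh1; g4: attacked by Rg7; g5: attacked by Qg4; h5: attacked by Qg4.
Legal moves for White: none.
In check with no legal moves → checkmate.

checkmate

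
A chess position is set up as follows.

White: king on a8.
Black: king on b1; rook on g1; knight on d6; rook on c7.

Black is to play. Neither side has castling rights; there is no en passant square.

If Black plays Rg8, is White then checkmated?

yes

After Rg8: white king on a8; in check: yes, from the black rook on g8.
King squares — a7: attacked by Rc7; b7: attacked by Nd6; b8: attacked by Rg8.
White has no legal moves → checkmate.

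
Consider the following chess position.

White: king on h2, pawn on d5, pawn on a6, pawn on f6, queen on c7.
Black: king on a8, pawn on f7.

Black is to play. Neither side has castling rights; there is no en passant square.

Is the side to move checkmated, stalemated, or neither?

stalemate

Black to move; black king on a8.
In check: no.
King squares — a7: attacked by Qc7; b7: attacked by Pa6; b8: attacked by Qc7.
Legal moves for Black: none.
Not in check and no legal moves → stalemate.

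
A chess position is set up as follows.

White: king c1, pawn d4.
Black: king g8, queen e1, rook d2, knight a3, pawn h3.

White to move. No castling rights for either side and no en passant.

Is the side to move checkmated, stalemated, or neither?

checkmate

White to move; white king on c1.
In check: yes, from the black queen on e1.
King squares — b1: attacked by Qe1; d1: attacked by Qe1; b2: attacked by Rd2; c2: attacked by Rd2; d2: attacked by Qe1.
Legal moves for White: none.
In check with no legal moves → checkmate.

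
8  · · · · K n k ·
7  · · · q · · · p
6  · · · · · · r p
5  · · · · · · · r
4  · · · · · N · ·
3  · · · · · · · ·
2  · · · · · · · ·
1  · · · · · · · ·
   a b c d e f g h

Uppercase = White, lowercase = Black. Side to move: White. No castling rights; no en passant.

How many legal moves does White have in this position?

0

White to move; king on e8.
In check: yes, from the black queen on d7.
Legal moves: none.
Count: 0.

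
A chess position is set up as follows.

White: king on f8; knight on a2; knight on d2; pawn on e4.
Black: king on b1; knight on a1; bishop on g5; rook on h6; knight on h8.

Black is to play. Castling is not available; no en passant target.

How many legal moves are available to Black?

4

Black to move; king on b1.
In check: yes, from the white knight on d2.
Legal moves: Kc2, Kb2, Kxa2, Bxd2.
Count: 4.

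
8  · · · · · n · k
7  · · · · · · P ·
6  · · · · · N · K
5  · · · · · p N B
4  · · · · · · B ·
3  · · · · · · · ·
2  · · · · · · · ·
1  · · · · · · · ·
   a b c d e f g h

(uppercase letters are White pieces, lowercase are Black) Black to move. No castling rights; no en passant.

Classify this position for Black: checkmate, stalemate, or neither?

checkmate

Black to move; black king on h8.
In check: yes, from the white pawn on g7.
King squares — g7: attacked by Kh6; h7: attacked by Ng5; g8: attacked by Nf6.
Legal moves for Black: none.
In check with no legal moves → checkmate.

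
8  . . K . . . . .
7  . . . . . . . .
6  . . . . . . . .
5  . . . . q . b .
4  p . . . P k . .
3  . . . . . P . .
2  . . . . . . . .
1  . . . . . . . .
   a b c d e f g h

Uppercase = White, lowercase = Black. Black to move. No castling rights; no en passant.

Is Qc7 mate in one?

no

After Qc7: white king on c8; in check: yes, from the black queen on c7.
White has 1 legal reply: Kxc7.
In check but a legal move exists → not checkmate.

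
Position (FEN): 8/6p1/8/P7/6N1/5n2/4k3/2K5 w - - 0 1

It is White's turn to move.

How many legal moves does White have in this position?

10

White to move; king on c1.
In check: no.
Legal moves: Nh6, Nf6, Ne5, Ne3, Nh2, Nf2, Kc2, Kb2, Kb1, a6.
Count: 10.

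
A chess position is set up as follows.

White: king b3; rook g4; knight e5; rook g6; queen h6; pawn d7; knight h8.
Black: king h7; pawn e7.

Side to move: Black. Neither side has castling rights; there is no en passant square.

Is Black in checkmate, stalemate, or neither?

checkmate

Black to move; black king on h7.
In check: yes, from the white queen on h6.
King squares — g6: attacked by Rg4; h6: attacked by Rg6; g7: attacked by Rg6; g8: attacked by Rg6; h8: attacked by Qh6.
Legal moves for Black: none.
In check with no legal moves → checkmate.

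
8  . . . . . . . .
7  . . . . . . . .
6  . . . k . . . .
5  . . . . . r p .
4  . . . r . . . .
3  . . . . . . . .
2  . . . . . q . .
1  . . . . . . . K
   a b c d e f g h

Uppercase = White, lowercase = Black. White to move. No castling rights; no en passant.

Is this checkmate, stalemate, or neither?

White to move; white king on h1.
In check: no.
King squares — g1: attacked by Qf2; g2: attacked by Qf2; h2: attacked by Qf2.
Legal moves for White: none.
Not in check and no legal moves → stalemate.

stalemate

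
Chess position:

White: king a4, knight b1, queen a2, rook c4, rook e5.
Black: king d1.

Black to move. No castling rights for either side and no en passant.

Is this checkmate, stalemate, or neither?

Black to move; black king on d1.
In check: no.
King squares — c1: attacked by Rc4; e1: attacked by Re5; c2: attacked by Qa2; d2: attacked by Nb1; e2: attacked by Qa2.
Legal moves for Black: none.
Not in check and no legal moves → stalemate.

stalemate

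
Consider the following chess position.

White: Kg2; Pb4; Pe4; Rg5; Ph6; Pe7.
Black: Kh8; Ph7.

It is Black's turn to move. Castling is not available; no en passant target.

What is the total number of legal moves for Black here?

0

Black to move; king on h8.
In check: no.
Legal moves: none.
Count: 0.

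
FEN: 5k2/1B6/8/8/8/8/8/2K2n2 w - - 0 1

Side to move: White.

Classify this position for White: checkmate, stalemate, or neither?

neither

White to move; white king on c1.
In check: no.
Legal moves for White: Bc8, Ba8, Bc6, Ba6, Bd5, Be4, Bf3, Bg2, Bh1, Kc2, Kb2, Kd1, Kb1.
White has 13 legal moves and is not in check → neither.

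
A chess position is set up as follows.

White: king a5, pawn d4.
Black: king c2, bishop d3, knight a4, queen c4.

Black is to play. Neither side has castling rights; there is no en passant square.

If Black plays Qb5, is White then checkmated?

yes

After Qb5: white king on a5; in check: yes, from the black queen on b5.
King squares — a4: attacked by Qb5; b4: attacked by Qb5; b5: attacked by Bd3; a6: attacked by Qb5; b6: attacked by Na4.
White has no legal moves → checkmate.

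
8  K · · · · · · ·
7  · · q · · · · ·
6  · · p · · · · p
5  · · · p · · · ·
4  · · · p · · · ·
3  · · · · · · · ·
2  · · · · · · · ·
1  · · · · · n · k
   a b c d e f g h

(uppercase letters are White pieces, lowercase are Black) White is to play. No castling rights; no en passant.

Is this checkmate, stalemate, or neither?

stalemate

White to move; white king on a8.
In check: no.
King squares — a7: attacked by Qc7; b7: attacked by Qc7; b8: attacked by Qc7.
Legal moves for White: none.
Not in check and no legal moves → stalemate.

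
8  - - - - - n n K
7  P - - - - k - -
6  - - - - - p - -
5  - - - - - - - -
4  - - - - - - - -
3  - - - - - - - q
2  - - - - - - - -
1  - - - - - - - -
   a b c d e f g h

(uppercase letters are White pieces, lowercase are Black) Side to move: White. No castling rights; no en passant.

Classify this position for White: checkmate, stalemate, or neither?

checkmate

White to move; white king on h8.
In check: yes, from the black queen on h3.
King squares — g7: attacked by Kf7; h7: attacked by Qh3; g8: attacked by Kf7.
Legal moves for White: none.
In check with no legal moves → checkmate.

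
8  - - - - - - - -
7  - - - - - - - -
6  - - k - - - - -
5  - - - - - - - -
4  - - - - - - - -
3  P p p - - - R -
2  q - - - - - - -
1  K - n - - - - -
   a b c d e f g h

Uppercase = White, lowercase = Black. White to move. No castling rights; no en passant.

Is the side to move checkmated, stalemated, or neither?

checkmate

White to move; white king on a1.
In check: yes, from the black queen on a2.
King squares — b1: attacked by Qa2; a2: attacked by Nc1; b2: attacked by Qa2.
Legal moves for White: none.
In check with no legal moves → checkmate.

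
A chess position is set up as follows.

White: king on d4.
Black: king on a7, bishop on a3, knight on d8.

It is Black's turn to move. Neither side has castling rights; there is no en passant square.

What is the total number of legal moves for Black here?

16

Black to move; king on a7.
In check: no.
Legal moves: Nf7, Nb7, Ne6+, Nc6+, Kb8, Ka8, Kb7, Kb6, Ka6, Bf8, Be7, Bd6, Bc5+, Bb4, Bb2+, Bc1.
Count: 16.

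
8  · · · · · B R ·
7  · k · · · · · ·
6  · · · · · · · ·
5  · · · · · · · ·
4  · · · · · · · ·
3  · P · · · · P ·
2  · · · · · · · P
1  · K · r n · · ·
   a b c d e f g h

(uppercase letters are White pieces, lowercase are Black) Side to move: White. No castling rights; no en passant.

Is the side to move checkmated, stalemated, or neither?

White to move; white king on b1.
In check: yes, from the black rook on d1.
King squares — a1: attacked by Rd1; c1: attacked by Rd1; a2: available; b2: available; c2: attacked by Ne1.
Legal moves for White: Kb2, Ka2.
White is in check but has 2 legal moves → neither.

neither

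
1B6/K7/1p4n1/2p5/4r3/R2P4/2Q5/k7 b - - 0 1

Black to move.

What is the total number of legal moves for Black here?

0

Black to move; king on a1.
In check: yes, from the white rook on a3.
Legal moves: none.
Count: 0.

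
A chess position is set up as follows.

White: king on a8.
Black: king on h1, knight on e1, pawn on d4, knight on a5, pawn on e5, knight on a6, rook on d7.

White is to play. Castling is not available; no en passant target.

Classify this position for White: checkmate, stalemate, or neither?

White to move; white king on a8.
In check: no.
King squares — a7: attacked by Rd7; b7: attacked by Na5; b8: attacked by Na6.
Legal moves for White: none.
Not in check and no legal moves → stalemate.

stalemate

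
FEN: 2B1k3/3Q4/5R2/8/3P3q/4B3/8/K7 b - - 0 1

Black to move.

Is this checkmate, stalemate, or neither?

Black to move; black king on e8.
In check: yes, from the white queen on d7.
King squares — d7: attacked by Bc8; e7: attacked by Qd7; f7: attacked by Rf6; d8: attacked by Qd7; f8: attacked by Rf6.
Legal moves for Black: none.
In check with no legal moves → checkmate.

checkmate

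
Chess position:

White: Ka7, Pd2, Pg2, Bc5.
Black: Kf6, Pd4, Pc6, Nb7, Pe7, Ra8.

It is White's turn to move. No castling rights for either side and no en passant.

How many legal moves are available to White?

3

White to move; king on a7.
In check: yes, from the black rook on a8.
Legal moves: Kxa8, Kxb7, Kb6.
Count: 3.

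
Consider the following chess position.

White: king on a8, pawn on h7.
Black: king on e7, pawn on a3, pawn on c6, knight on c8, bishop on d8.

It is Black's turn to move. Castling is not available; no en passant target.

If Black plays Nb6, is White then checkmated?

no

After Nb6: white king on a8; in check: yes, from the black knight on b6.
White has 3 legal replies: Kb8, Kb7, Ka7.
In check but a legal move exists → not checkmate.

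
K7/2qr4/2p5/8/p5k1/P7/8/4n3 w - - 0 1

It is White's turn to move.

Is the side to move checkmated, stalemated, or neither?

stalemate

White to move; white king on a8.
In check: no.
King squares — a7: attacked by Qc7; b7: attacked by Qc7; b8: attacked by Qc7.
Legal moves for White: none.
Not in check and no legal moves → stalemate.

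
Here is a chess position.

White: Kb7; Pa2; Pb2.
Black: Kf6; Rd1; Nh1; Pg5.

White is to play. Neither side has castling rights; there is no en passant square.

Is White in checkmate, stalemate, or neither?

White to move; white king on b7.
In check: no.
Legal moves for White: Kc8, Kb8, Ka8, Kc7, Ka7, Kc6, Kb6, Ka6, b3, a3, b4, a4.
White has 12 legal moves and is not in check → neither.

neither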